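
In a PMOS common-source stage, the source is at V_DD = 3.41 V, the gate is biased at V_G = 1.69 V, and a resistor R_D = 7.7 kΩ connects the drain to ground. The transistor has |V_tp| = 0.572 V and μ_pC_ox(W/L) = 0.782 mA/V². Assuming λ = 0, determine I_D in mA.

V_SG = V_DD − V_G = 3.41 − 1.69 = 1.72 V, so V_ov = 1.72 − 0.572 = 1.15 V.
Assume saturation: I_D = ½ k_p V_ov² = 0.5 × 0.782 × 1.15² = 0.515 mA, giving V_SD = V_DD − I_D R_D = 3.41 − 0.515 × 7.7 = -0.558 V.
But -0.558 V < V_ov = 1.15 V, so the device is actually in triode.
In triode I_D = k_p[V_ov V_SD − ½ V_SD²] and I_D = (V_DD − V_SD)/R_D. Equating: 3.01 V_SD² − 7.913 V_SD + 3.41 = 0, giving V_SD = 0.543 V (the root below V_ov).
I_D = (3.41 − 0.543) / 7.7 = 0.372 mA.

I_D = 0.372 mA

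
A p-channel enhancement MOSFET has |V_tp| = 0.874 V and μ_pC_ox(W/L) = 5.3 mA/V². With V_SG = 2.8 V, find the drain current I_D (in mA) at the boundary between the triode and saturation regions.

At the boundary V_SD = V_ov = V_SG − |V_tp| = 2.8 − 0.874 = 1.93 V.
I_D = ½ k_p V_ov² = 0.5 × 5.3 × 1.93² = 9.83 mA.

I_D = 9.83 mA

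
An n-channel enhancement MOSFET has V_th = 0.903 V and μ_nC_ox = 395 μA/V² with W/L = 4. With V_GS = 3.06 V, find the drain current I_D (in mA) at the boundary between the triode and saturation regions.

At the boundary V_DS = V_ov = V_GS − V_th = 3.06 − 0.903 = 2.16 V.
k_n = μ_nC_ox · (W/L) = 1.58 mA/V².
I_D = ½ k_n V_ov² = 0.5 × 1.58 × 2.16² = 3.68 mA.

I_D = 3.68 mA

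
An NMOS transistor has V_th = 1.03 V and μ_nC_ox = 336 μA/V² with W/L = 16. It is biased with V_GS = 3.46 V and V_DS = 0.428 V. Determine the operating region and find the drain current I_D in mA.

k_n = μ_nC_ox · (W/L) = 5.376 mA/V².
V_ov = V_GS − V_th = 3.46 − 1.03 = 2.43 V.
Since V_DS = 0.428 V < V_ov = 2.43 V, the device is in the triode region.
I_D = k_n [V_ov · V_DS − ½ V_DS²] = 5.376 × [2.43 × 0.428 − 0.5 × 0.428²] = 5.1 mA.

Triode; I_D = 5.10 mA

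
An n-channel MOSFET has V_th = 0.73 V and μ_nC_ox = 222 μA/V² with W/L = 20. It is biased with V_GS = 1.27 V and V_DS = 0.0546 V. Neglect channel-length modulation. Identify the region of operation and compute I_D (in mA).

k_n = μ_nC_ox · (W/L) = 4.44 mA/V².
V_ov = V_GS − V_th = 1.27 − 0.73 = 0.54 V.
Since V_DS = 0.0546 V < V_ov = 0.54 V, the device is in the triode region.
I_D = k_n [V_ov · V_DS − ½ V_DS²] = 4.44 × [0.54 × 0.0546 − 0.5 × 0.0546²] = 0.124 mA.

Triode; I_D = 0.124 mA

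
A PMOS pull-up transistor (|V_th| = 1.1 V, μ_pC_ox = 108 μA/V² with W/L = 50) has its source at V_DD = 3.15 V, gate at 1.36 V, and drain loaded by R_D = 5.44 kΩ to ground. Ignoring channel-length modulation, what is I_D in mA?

I_D = 0.548 mA

V_SG = V_DD − V_G = 3.15 − 1.36 = 1.79 V, so V_ov = 1.79 − 1.1 = 0.69 V.
k_p = μ_pC_ox · (W/L) = 5.4 mA/V².
Assume saturation: I_D = ½ k_p V_ov² = 0.5 × 5.4 × 0.69² = 1.29 mA, giving V_SD = V_DD − I_D R_D = 3.15 − 1.29 × 5.44 = -3.84 V.
But -3.84 V < V_ov = 0.69 V, so the device is actually in triode.
In triode I_D = k_p[V_ov V_SD − ½ V_SD²] and I_D = (V_DD − V_SD)/R_D. Equating: 14.7 V_SD² − 21.27 V_SD + 3.15 = 0, giving V_SD = 0.167 V (the root below V_ov).
I_D = (3.15 − 0.167) / 5.44 = 0.548 mA.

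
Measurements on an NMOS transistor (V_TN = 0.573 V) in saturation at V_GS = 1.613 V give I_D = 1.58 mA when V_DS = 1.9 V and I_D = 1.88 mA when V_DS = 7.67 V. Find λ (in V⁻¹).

With V_GS fixed, I_D ∝ (1 + λ V_DS) in saturation, so I_D2/I_D1 = (1 + λ V_DS2)/(1 + λ V_DS1).
1.88/1.58 = 1.19 = (1 + 7.67 λ)/(1 + 1.9 λ).
Solving: λ (I_D1 V_DS2 − I_D2 V_DS1) = I_D2 − I_D1, so λ = (1.88 − 1.58) / (1.58 × 7.67 − 1.88 × 1.9) = 0.3 / 8.55 = 0.0351 V⁻¹.

λ = 0.0351 V⁻¹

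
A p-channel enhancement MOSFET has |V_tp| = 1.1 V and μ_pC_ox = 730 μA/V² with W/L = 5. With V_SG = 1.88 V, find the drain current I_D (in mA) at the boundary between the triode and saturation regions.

At the boundary V_SD = V_ov = V_SG − |V_tp| = 1.88 − 1.1 = 0.78 V.
k_p = μ_pC_ox · (W/L) = 3.65 mA/V².
I_D = ½ k_p V_ov² = 0.5 × 3.65 × 0.78² = 1.11 mA.

I_D = 1.11 mA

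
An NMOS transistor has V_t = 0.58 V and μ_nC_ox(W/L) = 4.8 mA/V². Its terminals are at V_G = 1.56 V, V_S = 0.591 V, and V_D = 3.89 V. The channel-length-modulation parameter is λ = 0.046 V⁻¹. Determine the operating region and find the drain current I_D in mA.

V_GS = V_G − V_S = 1.56 − 0.591 = 0.969 V; V_DS = V_D − V_S = 3.89 − 0.591 = 3.3 V.
V_ov = V_GS − V_t = 0.969 − 0.58 = 0.389 V.
Since V_DS = 3.3 V ≥ V_ov = 0.389 V, the device is in saturation.
I_D = ½ k_n V_ov² (1 + λ V_DS) = 0.5 × 4.8 × 0.389² × (1 + 0.046 × 3.3) = 0.418 mA.

Saturation; I_D = 0.418 mA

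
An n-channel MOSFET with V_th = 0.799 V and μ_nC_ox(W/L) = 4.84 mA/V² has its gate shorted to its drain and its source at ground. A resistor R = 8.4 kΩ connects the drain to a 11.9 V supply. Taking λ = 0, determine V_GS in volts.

With gate tied to drain, V_GS = V_DS ≥ V_GS − V_th, so the device is in saturation.
KCL at the drain: ½ k_n (V_GS − V_th)² = (V_DD − V_GS)/R.
Let x = V_GS − 0.799. Then 20.3 x² + x − 11.1 = 0, giving x = 0.715 V (positive root), so V_GS = 1.51 V.
I_D = (V_DD − V_GS)/R = (11.9 − 1.51) / 8.4 = 1.24 mA.

V_GS = 1.51 V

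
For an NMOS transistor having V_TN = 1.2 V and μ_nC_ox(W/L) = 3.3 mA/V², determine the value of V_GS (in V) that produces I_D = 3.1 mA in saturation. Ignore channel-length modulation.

In saturation I_D = ½ k_n (V_GS − V_TN)², so V_GS − V_TN = √(2 I_D / k_n) = √(2 × 3.1 / 3.3) = 1.37 V.
V_GS = 1.2 + 1.37 = 2.57 V.

V_GS = 2.57 V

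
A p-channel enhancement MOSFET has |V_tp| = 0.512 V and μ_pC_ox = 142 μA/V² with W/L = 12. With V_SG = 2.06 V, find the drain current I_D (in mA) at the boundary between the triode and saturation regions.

I_D = 2.04 mA

At the boundary V_SD = V_ov = V_SG − |V_tp| = 2.06 − 0.512 = 1.55 V.
k_p = μ_pC_ox · (W/L) = 1.704 mA/V².
I_D = ½ k_p V_ov² = 0.5 × 1.704 × 1.55² = 2.04 mA.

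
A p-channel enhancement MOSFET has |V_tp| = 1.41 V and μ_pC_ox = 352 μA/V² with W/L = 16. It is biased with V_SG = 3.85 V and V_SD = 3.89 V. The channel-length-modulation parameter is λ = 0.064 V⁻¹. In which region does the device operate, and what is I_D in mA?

Saturation; I_D = 20.9 mA

k_p = μ_pC_ox · (W/L) = 5.632 mA/V².
V_ov = V_SG − |V_tp| = 3.85 − 1.41 = 2.44 V.
Since V_SD = 3.89 V ≥ V_ov = 2.44 V, the device is in saturation.
I_D = ½ k_p V_ov² (1 + λ V_SD) = 0.5 × 5.632 × 2.44² × (1 + 0.064 × 3.89) = 20.9 mA.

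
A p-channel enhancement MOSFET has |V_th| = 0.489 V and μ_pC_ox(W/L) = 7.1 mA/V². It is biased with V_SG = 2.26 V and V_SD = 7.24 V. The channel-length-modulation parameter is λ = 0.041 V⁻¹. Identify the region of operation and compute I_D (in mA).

V_ov = V_SG − |V_th| = 2.26 − 0.489 = 1.77 V.
Since V_SD = 7.24 V ≥ V_ov = 1.77 V, the device is in saturation.
I_D = ½ k_p V_ov² (1 + λ V_SD) = 0.5 × 7.1 × 1.77² × (1 + 0.041 × 7.24) = 14.4 mA.

Saturation; I_D = 14.4 mA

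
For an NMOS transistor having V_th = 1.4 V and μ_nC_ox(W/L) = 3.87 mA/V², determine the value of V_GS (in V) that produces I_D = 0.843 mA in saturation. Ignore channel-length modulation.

V_GS = 2.06 V

In saturation I_D = ½ k_n (V_GS − V_th)², so V_GS − V_th = √(2 I_D / k_n) = √(2 × 0.843 / 3.87) = 0.66 V.
V_GS = 1.4 + 0.66 = 2.06 V.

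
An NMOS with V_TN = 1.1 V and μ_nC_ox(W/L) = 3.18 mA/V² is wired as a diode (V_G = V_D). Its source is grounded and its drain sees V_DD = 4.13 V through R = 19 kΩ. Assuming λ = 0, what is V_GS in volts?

With gate tied to drain, V_GS = V_DS ≥ V_GS − V_TN, so the device is in saturation.
KCL at the drain: ½ k_n (V_GS − V_TN)² = (V_DD − V_GS)/R.
Let x = V_GS − 1.1. Then 30.2 x² + x − 3.03 = 0, giving x = 0.301 V (positive root), so V_GS = 1.4 V.
I_D = (V_DD − V_GS)/R = (4.13 − 1.4) / 19 = 0.144 mA.

V_GS = 1.40 V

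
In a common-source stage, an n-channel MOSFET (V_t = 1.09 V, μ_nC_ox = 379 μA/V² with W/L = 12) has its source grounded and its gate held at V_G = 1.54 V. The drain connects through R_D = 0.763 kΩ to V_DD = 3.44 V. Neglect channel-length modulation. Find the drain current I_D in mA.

V_GS = V_G = 1.54 V, so V_ov = 1.54 − 1.09 = 0.45 V.
k_n = μ_nC_ox · (W/L) = 4.548 mA/V².
Assume saturation: I_D = ½ k_n V_ov² = 0.5 × 4.548 × 0.45² = 0.46 mA, giving V_DS = V_DD − I_D R_D = 3.44 − 0.46 × 0.763 = 3.09 V.
V_DS = 3.09 V ≥ V_ov = 0.45 V, confirming saturation.

I_D = 0.460 mA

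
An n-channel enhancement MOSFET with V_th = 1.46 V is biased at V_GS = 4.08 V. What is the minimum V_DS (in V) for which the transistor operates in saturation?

V_DS,sat = 2.62 V

The boundary between triode and saturation is V_DS = V_GS − V_th = V_ov.
V_ov = 4.08 − 1.46 = 2.62 V.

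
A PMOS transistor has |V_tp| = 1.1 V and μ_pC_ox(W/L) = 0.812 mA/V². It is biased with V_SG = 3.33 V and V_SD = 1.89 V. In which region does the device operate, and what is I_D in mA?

Triode; I_D = 1.97 mA

V_ov = V_SG − |V_tp| = 3.33 − 1.1 = 2.23 V.
Since V_SD = 1.89 V < V_ov = 2.23 V, the device is in the triode region.
I_D = k_p [V_ov · V_SD − ½ V_SD²] = 0.812 × [2.23 × 1.89 − 0.5 × 1.89²] = 1.97 mA.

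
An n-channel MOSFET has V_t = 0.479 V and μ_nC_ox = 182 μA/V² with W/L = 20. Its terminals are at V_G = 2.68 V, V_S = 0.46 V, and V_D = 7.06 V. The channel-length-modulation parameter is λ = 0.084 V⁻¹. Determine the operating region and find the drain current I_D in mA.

V_GS = V_G − V_S = 2.68 − 0.46 = 2.22 V; V_DS = V_D − V_S = 7.06 − 0.46 = 6.6 V.
k_n = μ_nC_ox · (W/L) = 3.64 mA/V².
V_ov = V_GS − V_t = 2.22 − 0.479 = 1.74 V.
Since V_DS = 6.6 V ≥ V_ov = 1.74 V, the device is in saturation.
I_D = ½ k_n V_ov² (1 + λ V_DS) = 0.5 × 3.64 × 1.74² × (1 + 0.084 × 6.6) = 8.57 mA.

Saturation; I_D = 8.57 mA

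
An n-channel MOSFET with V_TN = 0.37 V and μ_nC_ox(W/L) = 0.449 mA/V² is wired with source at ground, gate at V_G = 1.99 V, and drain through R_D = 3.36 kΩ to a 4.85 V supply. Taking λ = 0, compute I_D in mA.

V_GS = V_G = 1.99 V, so V_ov = 1.99 − 0.37 = 1.62 V.
Assume saturation: I_D = ½ k_n V_ov² = 0.5 × 0.449 × 1.62² = 0.589 mA, giving V_DS = V_DD − I_D R_D = 4.85 − 0.589 × 3.36 = 2.87 V.
V_DS = 2.87 V ≥ V_ov = 1.62 V, confirming saturation.

I_D = 0.589 mA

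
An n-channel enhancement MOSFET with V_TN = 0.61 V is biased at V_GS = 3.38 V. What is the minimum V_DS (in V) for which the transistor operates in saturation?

V_DS,sat = 2.77 V

The boundary between triode and saturation is V_DS = V_GS − V_TN = V_ov.
V_ov = 3.38 − 0.61 = 2.77 V.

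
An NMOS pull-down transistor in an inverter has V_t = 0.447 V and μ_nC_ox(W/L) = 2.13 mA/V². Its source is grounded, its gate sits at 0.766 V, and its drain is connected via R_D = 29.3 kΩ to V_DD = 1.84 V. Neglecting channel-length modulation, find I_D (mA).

I_D = 0.0592 mA

V_GS = V_G = 0.766 V, so V_ov = 0.766 − 0.447 = 0.319 V.
Assume saturation: I_D = ½ k_n V_ov² = 0.5 × 2.13 × 0.319² = 0.108 mA, giving V_DS = V_DD − I_D R_D = 1.84 − 0.108 × 29.3 = -1.34 V.
But -1.34 V < V_ov = 0.319 V, so the device is actually in triode.
In triode I_D = k_n[V_ov V_DS − ½ V_DS²] and I_D = (V_DD − V_DS)/R_D. Equating: 31.2 V_DS² − 20.91 V_DS + 1.84 = 0, giving V_DS = 0.104 V (the root below V_ov).
I_D = (1.84 − 0.104) / 29.3 = 0.0592 mA.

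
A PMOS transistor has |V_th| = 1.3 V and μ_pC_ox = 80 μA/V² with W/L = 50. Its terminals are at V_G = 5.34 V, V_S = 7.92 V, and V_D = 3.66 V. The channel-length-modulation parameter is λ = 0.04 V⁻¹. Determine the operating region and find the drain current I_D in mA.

Saturation; I_D = 3.84 mA

V_SG = V_S − V_G = 7.92 − 5.34 = 2.58 V; V_SD = V_S − V_D = 7.92 − 3.66 = 4.26 V.
k_p = μ_pC_ox · (W/L) = 4 mA/V².
V_ov = V_SG − |V_th| = 2.58 − 1.3 = 1.28 V.
Since V_SD = 4.26 V ≥ V_ov = 1.28 V, the device is in saturation.
I_D = ½ k_p V_ov² (1 + λ V_SD) = 0.5 × 4 × 1.28² × (1 + 0.04 × 4.26) = 3.84 mA.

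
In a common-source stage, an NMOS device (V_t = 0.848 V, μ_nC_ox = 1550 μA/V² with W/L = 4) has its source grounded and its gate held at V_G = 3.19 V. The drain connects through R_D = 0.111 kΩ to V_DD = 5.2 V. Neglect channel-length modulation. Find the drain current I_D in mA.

I_D = 17.0 mA

V_GS = V_G = 3.19 V, so V_ov = 3.19 − 0.848 = 2.34 V.
k_n = μ_nC_ox · (W/L) = 6.2 mA/V².
Assume saturation: I_D = ½ k_n V_ov² = 0.5 × 6.2 × 2.34² = 17 mA, giving V_DS = V_DD − I_D R_D = 5.2 − 17 × 0.111 = 3.31 V.
V_DS = 3.31 V ≥ V_ov = 2.34 V, confirming saturation.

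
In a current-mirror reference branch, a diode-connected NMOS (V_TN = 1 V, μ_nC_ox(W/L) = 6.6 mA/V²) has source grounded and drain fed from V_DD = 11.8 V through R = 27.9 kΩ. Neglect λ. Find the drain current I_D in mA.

I_D = 0.375 mA

With gate tied to drain, V_GS = V_DS ≥ V_GS − V_TN, so the device is in saturation.
KCL at the drain: ½ k_n (V_GS − V_TN)² = (V_DD − V_GS)/R.
Let x = V_GS − 1. Then 92.1 x² + x − 10.8 = 0, giving x = 0.337 V (positive root), so V_GS = 1.34 V.
I_D = (V_DD − V_GS)/R = (11.8 − 1.34) / 27.9 = 0.375 mA.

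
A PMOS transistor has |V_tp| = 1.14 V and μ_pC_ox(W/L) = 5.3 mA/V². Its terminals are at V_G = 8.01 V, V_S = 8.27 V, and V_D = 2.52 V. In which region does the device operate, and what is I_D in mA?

V_SG = V_S − V_G = 8.27 − 8.01 = 0.26 V; V_SD = V_S − V_D = 8.27 − 2.52 = 5.75 V.
V_SG = 0.26 V < |V_tp| = 1.14 V, so the transistor is in cutoff.

Cutoff; I_D = 0 mA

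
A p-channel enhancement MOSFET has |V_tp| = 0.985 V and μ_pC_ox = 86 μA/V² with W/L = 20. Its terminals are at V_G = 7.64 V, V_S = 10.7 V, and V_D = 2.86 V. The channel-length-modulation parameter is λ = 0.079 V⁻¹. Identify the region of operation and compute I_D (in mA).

Saturation; I_D = 6.00 mA

V_SG = V_S − V_G = 10.7 − 7.64 = 3.06 V; V_SD = V_S − V_D = 10.7 − 2.86 = 7.84 V.
k_p = μ_pC_ox · (W/L) = 1.72 mA/V².
V_ov = V_SG − |V_tp| = 3.06 − 0.985 = 2.07 V.
Since V_SD = 7.84 V ≥ V_ov = 2.07 V, the device is in saturation.
I_D = ½ k_p V_ov² (1 + λ V_SD) = 0.5 × 1.72 × 2.07² × (1 + 0.079 × 7.84) = 6 mA.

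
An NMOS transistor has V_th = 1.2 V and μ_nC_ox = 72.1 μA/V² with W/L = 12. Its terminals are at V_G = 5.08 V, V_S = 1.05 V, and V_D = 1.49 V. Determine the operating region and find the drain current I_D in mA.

V_GS = V_G − V_S = 5.08 − 1.05 = 4.03 V; V_DS = V_D − V_S = 1.49 − 1.05 = 0.44 V.
k_n = μ_nC_ox · (W/L) = 0.8652 mA/V².
V_ov = V_GS − V_th = 4.03 − 1.2 = 2.83 V.
Since V_DS = 0.44 V < V_ov = 2.83 V, the device is in the triode region.
I_D = k_n [V_ov · V_DS − ½ V_DS²] = 0.8652 × [2.83 × 0.44 − 0.5 × 0.44²] = 0.994 mA.

Triode; I_D = 0.994 mA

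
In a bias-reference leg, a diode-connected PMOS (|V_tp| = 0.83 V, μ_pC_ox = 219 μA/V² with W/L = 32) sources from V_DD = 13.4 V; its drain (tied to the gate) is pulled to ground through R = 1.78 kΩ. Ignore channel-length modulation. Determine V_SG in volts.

With gate tied to drain, V_SG = V_SD ≥ V_SG − |V_tp|, so the device is in saturation.
k_p = μ_pC_ox · (W/L) = 7.008 mA/V².
KCL at the drain: ½ k_p (V_SG − |V_tp|)² = (V_DD − V_SG)/R.
Let x = V_SG − 0.83. Then 6.24 x² + x − 12.57 = 0, giving x = 1.34 V (positive root), so V_SG = 2.17 V.
I_D = (V_DD − V_SG)/R = (13.4 − 2.17) / 1.78 = 6.31 mA.

V_SG = 2.17 V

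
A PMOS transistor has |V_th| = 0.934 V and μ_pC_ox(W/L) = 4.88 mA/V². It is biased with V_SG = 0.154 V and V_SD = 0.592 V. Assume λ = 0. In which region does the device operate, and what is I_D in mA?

V_SG = 0.154 V < |V_th| = 0.934 V, so the transistor is in cutoff.

Cutoff; I_D = 0 mA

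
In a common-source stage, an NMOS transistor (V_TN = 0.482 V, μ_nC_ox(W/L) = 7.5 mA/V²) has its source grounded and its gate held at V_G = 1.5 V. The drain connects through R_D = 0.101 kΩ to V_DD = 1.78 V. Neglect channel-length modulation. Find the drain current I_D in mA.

I_D = 3.89 mA

V_GS = V_G = 1.5 V, so V_ov = 1.5 − 0.482 = 1.02 V.
Assume saturation: I_D = ½ k_n V_ov² = 0.5 × 7.5 × 1.02² = 3.89 mA, giving V_DS = V_DD − I_D R_D = 1.78 − 3.89 × 0.101 = 1.39 V.
V_DS = 1.39 V ≥ V_ov = 1.02 V, confirming saturation.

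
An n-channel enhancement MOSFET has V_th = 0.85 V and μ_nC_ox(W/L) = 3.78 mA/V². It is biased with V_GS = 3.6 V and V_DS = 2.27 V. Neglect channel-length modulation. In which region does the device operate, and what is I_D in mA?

V_ov = V_GS − V_th = 3.6 − 0.85 = 2.75 V.
Since V_DS = 2.27 V < V_ov = 2.75 V, the device is in the triode region.
I_D = k_n [V_ov · V_DS − ½ V_DS²] = 3.78 × [2.75 × 2.27 − 0.5 × 2.27²] = 13.9 mA.

Triode; I_D = 13.9 mA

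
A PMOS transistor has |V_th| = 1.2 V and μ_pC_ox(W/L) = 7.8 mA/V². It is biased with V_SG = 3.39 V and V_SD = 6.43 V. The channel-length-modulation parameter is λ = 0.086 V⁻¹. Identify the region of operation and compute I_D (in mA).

Saturation; I_D = 29.0 mA

V_ov = V_SG − |V_th| = 3.39 − 1.2 = 2.19 V.
Since V_SD = 6.43 V ≥ V_ov = 2.19 V, the device is in saturation.
I_D = ½ k_p V_ov² (1 + λ V_SD) = 0.5 × 7.8 × 2.19² × (1 + 0.086 × 6.43) = 29 mA.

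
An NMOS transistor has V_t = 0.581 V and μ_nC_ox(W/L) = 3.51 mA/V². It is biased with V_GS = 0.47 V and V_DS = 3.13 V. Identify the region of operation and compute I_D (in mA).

V_GS = 0.47 V < V_t = 0.581 V, so the transistor is in cutoff.

Cutoff; I_D = 0 mA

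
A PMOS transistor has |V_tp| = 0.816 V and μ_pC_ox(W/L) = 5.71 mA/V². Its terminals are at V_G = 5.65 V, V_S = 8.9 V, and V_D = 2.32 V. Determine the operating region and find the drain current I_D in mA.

V_SG = V_S − V_G = 8.9 − 5.65 = 3.25 V; V_SD = V_S − V_D = 8.9 − 2.32 = 6.58 V.
V_ov = V_SG − |V_tp| = 3.25 − 0.816 = 2.43 V.
Since V_SD = 6.58 V ≥ V_ov = 2.43 V, the device is in saturation.
I_D = ½ k_p V_ov² = 0.5 × 5.71 × 2.43² = 16.9 mA.

Saturation; I_D = 16.9 mA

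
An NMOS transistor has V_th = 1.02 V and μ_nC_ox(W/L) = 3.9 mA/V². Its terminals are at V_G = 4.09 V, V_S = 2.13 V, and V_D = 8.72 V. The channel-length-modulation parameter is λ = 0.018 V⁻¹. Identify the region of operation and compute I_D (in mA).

V_GS = V_G − V_S = 4.09 − 2.13 = 1.96 V; V_DS = V_D − V_S = 8.72 − 2.13 = 6.59 V.
V_ov = V_GS − V_th = 1.96 − 1.02 = 0.94 V.
Since V_DS = 6.59 V ≥ V_ov = 0.94 V, the device is in saturation.
I_D = ½ k_n V_ov² (1 + λ V_DS) = 0.5 × 3.9 × 0.94² × (1 + 0.018 × 6.59) = 1.93 mA.

Saturation; I_D = 1.93 mA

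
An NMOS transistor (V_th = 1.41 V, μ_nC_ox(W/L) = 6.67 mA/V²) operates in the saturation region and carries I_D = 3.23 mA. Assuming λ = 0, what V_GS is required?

V_GS = 2.39 V

In saturation I_D = ½ k_n (V_GS − V_th)², so V_GS − V_th = √(2 I_D / k_n) = √(2 × 3.23 / 6.67) = 0.984 V.
V_GS = 1.41 + 0.984 = 2.39 V.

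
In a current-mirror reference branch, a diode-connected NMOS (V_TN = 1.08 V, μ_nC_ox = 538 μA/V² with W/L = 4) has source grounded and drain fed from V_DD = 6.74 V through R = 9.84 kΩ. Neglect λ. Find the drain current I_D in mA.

With gate tied to drain, V_GS = V_DS ≥ V_GS − V_TN, so the device is in saturation.
k_n = μ_nC_ox · (W/L) = 2.152 mA/V².
KCL at the drain: ½ k_n (V_GS − V_TN)² = (V_DD − V_GS)/R.
Let x = V_GS − 1.08. Then 10.6 x² + x − 5.66 = 0, giving x = 0.685 V (positive root), so V_GS = 1.77 V.
I_D = (V_DD − V_GS)/R = (6.74 − 1.77) / 9.84 = 0.506 mA.

I_D = 0.506 mA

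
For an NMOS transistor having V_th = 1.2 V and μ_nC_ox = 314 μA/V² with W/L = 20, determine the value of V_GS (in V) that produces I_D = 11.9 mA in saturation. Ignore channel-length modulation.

k_n = μ_nC_ox · (W/L) = 6.28 mA/V².
In saturation I_D = ½ k_n (V_GS − V_th)², so V_GS − V_th = √(2 I_D / k_n) = √(2 × 11.9 / 6.28) = 1.95 V.
V_GS = 1.2 + 1.95 = 3.15 V.

V_GS = 3.15 V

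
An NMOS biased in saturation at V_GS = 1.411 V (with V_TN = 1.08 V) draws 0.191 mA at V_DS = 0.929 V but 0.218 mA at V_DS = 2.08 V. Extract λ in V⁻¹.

With V_GS fixed, I_D ∝ (1 + λ V_DS) in saturation, so I_D2/I_D1 = (1 + λ V_DS2)/(1 + λ V_DS1).
0.218/0.191 = 1.141 = (1 + 2.08 λ)/(1 + 0.929 λ).
Solving: λ (I_D1 V_DS2 − I_D2 V_DS1) = I_D2 − I_D1, so λ = (0.218 − 0.191) / (0.191 × 2.08 − 0.218 × 0.929) = 0.027 / 0.195 = 0.139 V⁻¹.

λ = 0.139 V⁻¹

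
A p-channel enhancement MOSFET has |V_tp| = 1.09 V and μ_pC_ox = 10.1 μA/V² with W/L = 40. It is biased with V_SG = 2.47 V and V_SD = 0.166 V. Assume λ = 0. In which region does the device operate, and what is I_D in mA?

Triode; I_D = 0.0870 mA

k_p = μ_pC_ox · (W/L) = 0.404 mA/V².
V_ov = V_SG − |V_tp| = 2.47 − 1.09 = 1.38 V.
Since V_SD = 0.166 V < V_ov = 1.38 V, the device is in the triode region.
I_D = k_p [V_ov · V_SD − ½ V_SD²] = 0.404 × [1.38 × 0.166 − 0.5 × 0.166²] = 0.087 mA.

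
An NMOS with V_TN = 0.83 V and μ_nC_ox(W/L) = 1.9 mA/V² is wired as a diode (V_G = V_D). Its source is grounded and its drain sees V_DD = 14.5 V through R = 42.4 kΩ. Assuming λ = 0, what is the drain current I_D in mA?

With gate tied to drain, V_GS = V_DS ≥ V_GS − V_TN, so the device is in saturation.
KCL at the drain: ½ k_n (V_GS − V_TN)² = (V_DD − V_GS)/R.
Let x = V_GS − 0.83. Then 40.3 x² + x − 13.67 = 0, giving x = 0.57 V (positive root), so V_GS = 1.4 V.
I_D = (V_DD − V_GS)/R = (14.5 − 1.4) / 42.4 = 0.309 mA.

I_D = 0.309 mA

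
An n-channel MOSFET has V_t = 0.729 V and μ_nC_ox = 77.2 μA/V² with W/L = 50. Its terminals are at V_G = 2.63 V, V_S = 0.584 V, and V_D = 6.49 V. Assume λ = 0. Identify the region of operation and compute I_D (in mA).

V_GS = V_G − V_S = 2.63 − 0.584 = 2.05 V; V_DS = V_D − V_S = 6.49 − 0.584 = 5.91 V.
k_n = μ_nC_ox · (W/L) = 3.86 mA/V².
V_ov = V_GS − V_t = 2.05 − 0.729 = 1.32 V.
Since V_DS = 5.91 V ≥ V_ov = 1.32 V, the device is in saturation.
I_D = ½ k_n V_ov² = 0.5 × 3.86 × 1.32² = 3.35 mA.

Saturation; I_D = 3.35 mA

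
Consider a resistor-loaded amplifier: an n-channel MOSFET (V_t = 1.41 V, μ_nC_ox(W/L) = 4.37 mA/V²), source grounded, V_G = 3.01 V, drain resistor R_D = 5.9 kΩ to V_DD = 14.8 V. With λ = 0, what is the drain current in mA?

I_D = 2.44 mA

V_GS = V_G = 3.01 V, so V_ov = 3.01 − 1.41 = 1.6 V.
Assume saturation: I_D = ½ k_n V_ov² = 0.5 × 4.37 × 1.6² = 5.59 mA, giving V_DS = V_DD − I_D R_D = 14.8 − 5.59 × 5.9 = -18.2 V.
But -18.2 V < V_ov = 1.6 V, so the device is actually in triode.
In triode I_D = k_n[V_ov V_DS − ½ V_DS²] and I_D = (V_DD − V_DS)/R_D. Equating: 12.9 V_DS² − 42.25 V_DS + 14.8 = 0, giving V_DS = 0.399 V (the root below V_ov).
I_D = (14.8 − 0.399) / 5.9 = 2.44 mA.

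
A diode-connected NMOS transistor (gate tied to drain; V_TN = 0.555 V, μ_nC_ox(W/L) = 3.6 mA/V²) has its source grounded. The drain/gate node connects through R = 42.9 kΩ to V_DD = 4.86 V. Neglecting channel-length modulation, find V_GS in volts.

V_GS = 0.785 V

With gate tied to drain, V_GS = V_DS ≥ V_GS − V_TN, so the device is in saturation.
KCL at the drain: ½ k_n (V_GS − V_TN)² = (V_DD − V_GS)/R.
Let x = V_GS − 0.555. Then 77.2 x² + x − 4.305 = 0, giving x = 0.23 V (positive root), so V_GS = 0.785 V.
I_D = (V_DD − V_GS)/R = (4.86 − 0.785) / 42.9 = 0.095 mA.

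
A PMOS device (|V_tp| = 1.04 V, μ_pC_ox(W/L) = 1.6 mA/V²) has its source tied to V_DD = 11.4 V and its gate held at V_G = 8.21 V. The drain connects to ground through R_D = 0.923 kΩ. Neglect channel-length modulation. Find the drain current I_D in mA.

V_SG = V_DD − V_G = 11.4 − 8.21 = 3.19 V, so V_ov = 3.19 − 1.04 = 2.15 V.
Assume saturation: I_D = ½ k_p V_ov² = 0.5 × 1.6 × 2.15² = 3.7 mA, giving V_SD = V_DD − I_D R_D = 11.4 − 3.7 × 0.923 = 7.99 V.
V_SD = 7.99 V ≥ V_ov = 2.15 V, confirming saturation.

I_D = 3.70 mA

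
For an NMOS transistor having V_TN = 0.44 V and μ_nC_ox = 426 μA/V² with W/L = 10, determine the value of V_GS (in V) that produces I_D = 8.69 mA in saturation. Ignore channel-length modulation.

V_GS = 2.46 V

k_n = μ_nC_ox · (W/L) = 4.26 mA/V².
In saturation I_D = ½ k_n (V_GS − V_TN)², so V_GS − V_TN = √(2 I_D / k_n) = √(2 × 8.69 / 4.26) = 2.02 V.
V_GS = 0.44 + 2.02 = 2.46 V.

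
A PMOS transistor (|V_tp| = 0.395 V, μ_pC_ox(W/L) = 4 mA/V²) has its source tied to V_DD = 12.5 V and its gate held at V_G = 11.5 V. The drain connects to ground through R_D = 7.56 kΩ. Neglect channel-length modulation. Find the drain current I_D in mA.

V_SG = V_DD − V_G = 12.5 − 11.5 = 1 V, so V_ov = 1 − 0.395 = 0.605 V.
Assume saturation: I_D = ½ k_p V_ov² = 0.5 × 4 × 0.605² = 0.732 mA, giving V_SD = V_DD − I_D R_D = 12.5 − 0.732 × 7.56 = 6.97 V.
V_SD = 6.97 V ≥ V_ov = 0.605 V, confirming saturation.

I_D = 0.732 mA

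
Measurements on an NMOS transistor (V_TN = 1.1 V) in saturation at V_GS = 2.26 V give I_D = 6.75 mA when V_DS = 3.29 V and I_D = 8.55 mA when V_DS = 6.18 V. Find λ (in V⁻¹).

λ = 0.132 V⁻¹

With V_GS fixed, I_D ∝ (1 + λ V_DS) in saturation, so I_D2/I_D1 = (1 + λ V_DS2)/(1 + λ V_DS1).
8.55/6.75 = 1.267 = (1 + 6.18 λ)/(1 + 3.29 λ).
Solving: λ (I_D1 V_DS2 − I_D2 V_DS1) = I_D2 − I_D1, so λ = (8.55 − 6.75) / (6.75 × 6.18 − 8.55 × 3.29) = 1.8 / 13.6 = 0.132 V⁻¹.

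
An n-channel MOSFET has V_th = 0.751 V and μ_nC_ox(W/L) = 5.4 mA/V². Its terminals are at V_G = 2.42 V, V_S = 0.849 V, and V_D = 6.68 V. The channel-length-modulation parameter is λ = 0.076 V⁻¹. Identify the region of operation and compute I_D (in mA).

V_GS = V_G − V_S = 2.42 − 0.849 = 1.57 V; V_DS = V_D − V_S = 6.68 − 0.849 = 5.83 V.
V_ov = V_GS − V_th = 1.57 − 0.751 = 0.82 V.
Since V_DS = 5.83 V ≥ V_ov = 0.82 V, the device is in saturation.
I_D = ½ k_n V_ov² (1 + λ V_DS) = 0.5 × 5.4 × 0.82² × (1 + 0.076 × 5.83) = 2.62 mA.

Saturation; I_D = 2.62 mA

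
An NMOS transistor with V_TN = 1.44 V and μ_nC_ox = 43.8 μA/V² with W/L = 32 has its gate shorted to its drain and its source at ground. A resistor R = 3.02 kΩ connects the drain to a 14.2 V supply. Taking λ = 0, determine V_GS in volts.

V_GS = 3.67 V

With gate tied to drain, V_GS = V_DS ≥ V_GS − V_TN, so the device is in saturation.
k_n = μ_nC_ox · (W/L) = 1.402 mA/V².
KCL at the drain: ½ k_n (V_GS − V_TN)² = (V_DD − V_GS)/R.
Let x = V_GS − 1.44. Then 2.12 x² + x − 12.76 = 0, giving x = 2.23 V (positive root), so V_GS = 3.67 V.
I_D = (V_DD − V_GS)/R = (14.2 − 3.67) / 3.02 = 3.49 mA.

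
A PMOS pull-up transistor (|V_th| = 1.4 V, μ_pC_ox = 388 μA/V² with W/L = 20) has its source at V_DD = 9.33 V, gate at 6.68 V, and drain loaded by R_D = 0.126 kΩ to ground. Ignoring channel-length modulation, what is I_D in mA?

I_D = 6.06 mA

V_SG = V_DD − V_G = 9.33 − 6.68 = 2.65 V, so V_ov = 2.65 − 1.4 = 1.25 V.
k_p = μ_pC_ox · (W/L) = 7.76 mA/V².
Assume saturation: I_D = ½ k_p V_ov² = 0.5 × 7.76 × 1.25² = 6.06 mA, giving V_SD = V_DD − I_D R_D = 9.33 − 6.06 × 0.126 = 8.57 V.
V_SD = 8.57 V ≥ V_ov = 1.25 V, confirming saturation.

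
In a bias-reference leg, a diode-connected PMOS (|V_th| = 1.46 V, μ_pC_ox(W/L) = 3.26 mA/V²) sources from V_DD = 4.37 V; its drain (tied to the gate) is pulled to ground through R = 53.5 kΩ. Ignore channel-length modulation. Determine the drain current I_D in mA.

With gate tied to drain, V_SG = V_SD ≥ V_SG − |V_th|, so the device is in saturation.
KCL at the drain: ½ k_p (V_SG − |V_th|)² = (V_DD − V_SG)/R.
Let x = V_SG − 1.46. Then 87.2 x² + x − 2.91 = 0, giving x = 0.177 V (positive root), so V_SG = 1.64 V.
I_D = (V_DD − V_SG)/R = (4.37 − 1.64) / 53.5 = 0.0511 mA.

I_D = 0.0511 mA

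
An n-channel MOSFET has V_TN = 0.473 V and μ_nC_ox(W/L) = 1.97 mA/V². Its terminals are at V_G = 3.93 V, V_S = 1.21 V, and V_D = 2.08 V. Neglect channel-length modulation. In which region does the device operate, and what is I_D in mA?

V_GS = V_G − V_S = 3.93 − 1.21 = 2.72 V; V_DS = V_D − V_S = 2.08 − 1.21 = 0.87 V.
V_ov = V_GS − V_TN = 2.72 − 0.473 = 2.25 V.
Since V_DS = 0.87 V < V_ov = 2.25 V, the device is in the triode region.
I_D = k_n [V_ov · V_DS − ½ V_DS²] = 1.97 × [2.25 × 0.87 − 0.5 × 0.87²] = 3.11 mA.

Triode; I_D = 3.11 mA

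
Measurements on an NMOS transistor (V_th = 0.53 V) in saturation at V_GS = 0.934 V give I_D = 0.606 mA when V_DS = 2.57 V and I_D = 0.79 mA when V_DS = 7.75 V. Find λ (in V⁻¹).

With V_GS fixed, I_D ∝ (1 + λ V_DS) in saturation, so I_D2/I_D1 = (1 + λ V_DS2)/(1 + λ V_DS1).
0.79/0.606 = 1.304 = (1 + 7.75 λ)/(1 + 2.57 λ).
Solving: λ (I_D1 V_DS2 − I_D2 V_DS1) = I_D2 − I_D1, so λ = (0.79 − 0.606) / (0.606 × 7.75 − 0.79 × 2.57) = 0.184 / 2.67 = 0.069 V⁻¹.

λ = 0.0690 V⁻¹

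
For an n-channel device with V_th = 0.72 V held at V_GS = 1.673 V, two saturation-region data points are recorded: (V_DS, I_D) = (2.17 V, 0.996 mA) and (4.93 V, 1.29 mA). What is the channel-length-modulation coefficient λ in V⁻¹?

λ = 0.139 V⁻¹

With V_GS fixed, I_D ∝ (1 + λ V_DS) in saturation, so I_D2/I_D1 = (1 + λ V_DS2)/(1 + λ V_DS1).
1.29/0.996 = 1.295 = (1 + 4.93 λ)/(1 + 2.17 λ).
Solving: λ (I_D1 V_DS2 − I_D2 V_DS1) = I_D2 − I_D1, so λ = (1.29 − 0.996) / (0.996 × 4.93 − 1.29 × 2.17) = 0.294 / 2.11 = 0.139 V⁻¹.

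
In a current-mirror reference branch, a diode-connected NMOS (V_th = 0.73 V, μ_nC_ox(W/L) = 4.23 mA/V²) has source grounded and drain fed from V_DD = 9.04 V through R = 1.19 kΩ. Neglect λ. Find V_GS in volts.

V_GS = 2.36 V

With gate tied to drain, V_GS = V_DS ≥ V_GS − V_th, so the device is in saturation.
KCL at the drain: ½ k_n (V_GS − V_th)² = (V_DD − V_GS)/R.
Let x = V_GS − 0.73. Then 2.52 x² + x − 8.31 = 0, giving x = 1.63 V (positive root), so V_GS = 2.36 V.
I_D = (V_DD − V_GS)/R = (9.04 − 2.36) / 1.19 = 5.61 mA.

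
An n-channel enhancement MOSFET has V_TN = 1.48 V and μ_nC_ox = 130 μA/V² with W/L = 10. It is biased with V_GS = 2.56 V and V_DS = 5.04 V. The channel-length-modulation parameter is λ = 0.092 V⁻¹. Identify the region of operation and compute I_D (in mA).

Saturation; I_D = 1.11 mA

k_n = μ_nC_ox · (W/L) = 1.3 mA/V².
V_ov = V_GS − V_TN = 2.56 − 1.48 = 1.08 V.
Since V_DS = 5.04 V ≥ V_ov = 1.08 V, the device is in saturation.
I_D = ½ k_n V_ov² (1 + λ V_DS) = 0.5 × 1.3 × 1.08² × (1 + 0.092 × 5.04) = 1.11 mA.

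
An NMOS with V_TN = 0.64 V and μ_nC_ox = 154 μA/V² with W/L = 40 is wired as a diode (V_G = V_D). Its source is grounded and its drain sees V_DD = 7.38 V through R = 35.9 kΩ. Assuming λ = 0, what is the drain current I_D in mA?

I_D = 0.181 mA

With gate tied to drain, V_GS = V_DS ≥ V_GS − V_TN, so the device is in saturation.
k_n = μ_nC_ox · (W/L) = 6.16 mA/V².
KCL at the drain: ½ k_n (V_GS − V_TN)² = (V_DD − V_GS)/R.
Let x = V_GS − 0.64. Then 111 x² + x − 6.74 = 0, giving x = 0.242 V (positive root), so V_GS = 0.882 V.
I_D = (V_DD − V_GS)/R = (7.38 − 0.882) / 35.9 = 0.181 mA.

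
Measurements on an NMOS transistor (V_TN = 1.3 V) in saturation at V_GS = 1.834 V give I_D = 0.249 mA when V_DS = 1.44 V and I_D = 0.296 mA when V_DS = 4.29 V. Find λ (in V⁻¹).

λ = 0.0732 V⁻¹

With V_GS fixed, I_D ∝ (1 + λ V_DS) in saturation, so I_D2/I_D1 = (1 + λ V_DS2)/(1 + λ V_DS1).
0.296/0.249 = 1.189 = (1 + 4.29 λ)/(1 + 1.44 λ).
Solving: λ (I_D1 V_DS2 − I_D2 V_DS1) = I_D2 − I_D1, so λ = (0.296 − 0.249) / (0.249 × 4.29 − 0.296 × 1.44) = 0.047 / 0.642 = 0.0732 V⁻¹.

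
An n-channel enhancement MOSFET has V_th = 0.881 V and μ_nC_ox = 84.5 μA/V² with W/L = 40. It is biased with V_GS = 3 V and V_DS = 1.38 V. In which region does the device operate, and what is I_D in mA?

Triode; I_D = 6.67 mA

k_n = μ_nC_ox · (W/L) = 3.38 mA/V².
V_ov = V_GS − V_th = 3 − 0.881 = 2.12 V.
Since V_DS = 1.38 V < V_ov = 2.12 V, the device is in the triode region.
I_D = k_n [V_ov · V_DS − ½ V_DS²] = 3.38 × [2.12 × 1.38 − 0.5 × 1.38²] = 6.67 mA.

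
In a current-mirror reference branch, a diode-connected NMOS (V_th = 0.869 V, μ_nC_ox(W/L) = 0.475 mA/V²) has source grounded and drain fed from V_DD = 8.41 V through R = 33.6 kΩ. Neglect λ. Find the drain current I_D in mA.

I_D = 0.197 mA

With gate tied to drain, V_GS = V_DS ≥ V_GS − V_th, so the device is in saturation.
KCL at the drain: ½ k_n (V_GS − V_th)² = (V_DD − V_GS)/R.
Let x = V_GS − 0.869. Then 7.98 x² + x − 7.541 = 0, giving x = 0.911 V (positive root), so V_GS = 1.78 V.
I_D = (V_DD − V_GS)/R = (8.41 − 1.78) / 33.6 = 0.197 mA.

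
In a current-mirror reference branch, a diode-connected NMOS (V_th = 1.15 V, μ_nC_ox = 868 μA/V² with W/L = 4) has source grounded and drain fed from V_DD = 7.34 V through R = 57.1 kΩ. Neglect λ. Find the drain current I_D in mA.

I_D = 0.104 mA

With gate tied to drain, V_GS = V_DS ≥ V_GS − V_th, so the device is in saturation.
k_n = μ_nC_ox · (W/L) = 3.472 mA/V².
KCL at the drain: ½ k_n (V_GS − V_th)² = (V_DD − V_GS)/R.
Let x = V_GS − 1.15. Then 99.1 x² + x − 6.19 = 0, giving x = 0.245 V (positive root), so V_GS = 1.39 V.
I_D = (V_DD − V_GS)/R = (7.34 − 1.39) / 57.1 = 0.104 mA.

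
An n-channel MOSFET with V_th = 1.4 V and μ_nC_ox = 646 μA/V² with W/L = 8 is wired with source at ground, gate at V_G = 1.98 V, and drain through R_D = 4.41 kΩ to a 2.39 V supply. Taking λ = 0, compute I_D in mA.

V_GS = V_G = 1.98 V, so V_ov = 1.98 − 1.4 = 0.58 V.
k_n = μ_nC_ox · (W/L) = 5.168 mA/V².
Assume saturation: I_D = ½ k_n V_ov² = 0.5 × 5.168 × 0.58² = 0.869 mA, giving V_DS = V_DD − I_D R_D = 2.39 − 0.869 × 4.41 = -1.44 V.
But -1.44 V < V_ov = 0.58 V, so the device is actually in triode.
In triode I_D = k_n[V_ov V_DS − ½ V_DS²] and I_D = (V_DD − V_DS)/R_D. Equating: 11.4 V_DS² − 14.22 V_DS + 2.39 = 0, giving V_DS = 0.2 V (the root below V_ov).
I_D = (2.39 − 0.2) / 4.41 = 0.497 mA.

I_D = 0.497 mA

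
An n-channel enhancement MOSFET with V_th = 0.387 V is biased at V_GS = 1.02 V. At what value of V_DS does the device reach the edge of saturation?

The boundary between triode and saturation is V_DS = V_GS − V_th = V_ov.
V_ov = 1.02 − 0.387 = 0.633 V.

V_DS,sat = 0.633 V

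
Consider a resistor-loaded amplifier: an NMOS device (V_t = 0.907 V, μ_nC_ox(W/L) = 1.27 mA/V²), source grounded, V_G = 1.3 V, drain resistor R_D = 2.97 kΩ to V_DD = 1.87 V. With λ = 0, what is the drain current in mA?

I_D = 0.0981 mA

V_GS = V_G = 1.3 V, so V_ov = 1.3 − 0.907 = 0.393 V.
Assume saturation: I_D = ½ k_n V_ov² = 0.5 × 1.27 × 0.393² = 0.0981 mA, giving V_DS = V_DD − I_D R_D = 1.87 − 0.0981 × 2.97 = 1.58 V.
V_DS = 1.58 V ≥ V_ov = 0.393 V, confirming saturation.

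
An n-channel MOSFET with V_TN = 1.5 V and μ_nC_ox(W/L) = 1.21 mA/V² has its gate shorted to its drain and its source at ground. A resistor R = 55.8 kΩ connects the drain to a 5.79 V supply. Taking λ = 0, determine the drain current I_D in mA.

With gate tied to drain, V_GS = V_DS ≥ V_GS − V_TN, so the device is in saturation.
KCL at the drain: ½ k_n (V_GS − V_TN)² = (V_DD − V_GS)/R.
Let x = V_GS − 1.5. Then 33.8 x² + x − 4.29 = 0, giving x = 0.342 V (positive root), so V_GS = 1.84 V.
I_D = (V_DD − V_GS)/R = (5.79 − 1.84) / 55.8 = 0.0708 mA.

I_D = 0.0708 mA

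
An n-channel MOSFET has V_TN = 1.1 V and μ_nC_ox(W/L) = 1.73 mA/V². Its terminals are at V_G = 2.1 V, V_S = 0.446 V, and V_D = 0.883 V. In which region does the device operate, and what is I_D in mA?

V_GS = V_G − V_S = 2.1 − 0.446 = 1.65 V; V_DS = V_D − V_S = 0.883 − 0.446 = 0.437 V.
V_ov = V_GS − V_TN = 1.65 − 1.1 = 0.554 V.
Since V_DS = 0.437 V < V_ov = 0.554 V, the device is in the triode region.
I_D = k_n [V_ov · V_DS − ½ V_DS²] = 1.73 × [0.554 × 0.437 − 0.5 × 0.437²] = 0.254 mA.

Triode; I_D = 0.254 mA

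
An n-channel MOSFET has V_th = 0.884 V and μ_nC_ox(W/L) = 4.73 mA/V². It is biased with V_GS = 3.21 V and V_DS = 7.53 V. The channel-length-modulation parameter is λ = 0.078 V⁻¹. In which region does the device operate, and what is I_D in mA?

Saturation; I_D = 20.3 mA

V_ov = V_GS − V_th = 3.21 − 0.884 = 2.33 V.
Since V_DS = 7.53 V ≥ V_ov = 2.33 V, the device is in saturation.
I_D = ½ k_n V_ov² (1 + λ V_DS) = 0.5 × 4.73 × 2.33² × (1 + 0.078 × 7.53) = 20.3 mA.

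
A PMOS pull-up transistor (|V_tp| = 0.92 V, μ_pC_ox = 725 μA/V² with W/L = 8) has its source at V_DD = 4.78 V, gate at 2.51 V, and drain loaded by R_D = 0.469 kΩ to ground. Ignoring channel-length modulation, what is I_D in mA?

I_D = 5.29 mA

V_SG = V_DD − V_G = 4.78 − 2.51 = 2.27 V, so V_ov = 2.27 − 0.92 = 1.35 V.
k_p = μ_pC_ox · (W/L) = 5.8 mA/V².
Assume saturation: I_D = ½ k_p V_ov² = 0.5 × 5.8 × 1.35² = 5.29 mA, giving V_SD = V_DD − I_D R_D = 4.78 − 5.29 × 0.469 = 2.3 V.
V_SD = 2.3 V ≥ V_ov = 1.35 V, confirming saturation.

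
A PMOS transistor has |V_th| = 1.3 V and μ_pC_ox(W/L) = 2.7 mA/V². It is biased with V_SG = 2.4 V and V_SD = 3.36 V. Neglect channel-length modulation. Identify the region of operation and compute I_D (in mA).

Saturation; I_D = 1.63 mA

V_ov = V_SG − |V_th| = 2.4 − 1.3 = 1.1 V.
Since V_SD = 3.36 V ≥ V_ov = 1.1 V, the device is in saturation.
I_D = ½ k_p V_ov² = 0.5 × 2.7 × 1.1² = 1.63 mA.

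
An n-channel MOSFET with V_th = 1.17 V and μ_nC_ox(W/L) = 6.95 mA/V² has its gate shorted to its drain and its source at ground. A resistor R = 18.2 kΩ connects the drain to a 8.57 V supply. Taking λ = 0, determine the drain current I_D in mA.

I_D = 0.388 mA

With gate tied to drain, V_GS = V_DS ≥ V_GS − V_th, so the device is in saturation.
KCL at the drain: ½ k_n (V_GS − V_th)² = (V_DD − V_GS)/R.
Let x = V_GS − 1.17. Then 63.2 x² + x − 7.4 = 0, giving x = 0.334 V (positive root), so V_GS = 1.5 V.
I_D = (V_DD − V_GS)/R = (8.57 − 1.5) / 18.2 = 0.388 mA.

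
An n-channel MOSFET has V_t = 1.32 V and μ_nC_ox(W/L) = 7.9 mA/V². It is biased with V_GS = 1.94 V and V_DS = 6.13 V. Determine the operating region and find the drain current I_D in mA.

Saturation; I_D = 1.52 mA

V_ov = V_GS − V_t = 1.94 − 1.32 = 0.62 V.
Since V_DS = 6.13 V ≥ V_ov = 0.62 V, the device is in saturation.
I_D = ½ k_n V_ov² = 0.5 × 7.9 × 0.62² = 1.52 mA.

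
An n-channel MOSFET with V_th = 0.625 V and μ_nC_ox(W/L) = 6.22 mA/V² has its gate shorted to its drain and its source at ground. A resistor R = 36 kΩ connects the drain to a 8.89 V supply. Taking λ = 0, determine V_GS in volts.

V_GS = 0.892 V

With gate tied to drain, V_GS = V_DS ≥ V_GS − V_th, so the device is in saturation.
KCL at the drain: ½ k_n (V_GS − V_th)² = (V_DD − V_GS)/R.
Let x = V_GS − 0.625. Then 112 x² + x − 8.265 = 0, giving x = 0.267 V (positive root), so V_GS = 0.892 V.
I_D = (V_DD − V_GS)/R = (8.89 − 0.892) / 36 = 0.222 mA.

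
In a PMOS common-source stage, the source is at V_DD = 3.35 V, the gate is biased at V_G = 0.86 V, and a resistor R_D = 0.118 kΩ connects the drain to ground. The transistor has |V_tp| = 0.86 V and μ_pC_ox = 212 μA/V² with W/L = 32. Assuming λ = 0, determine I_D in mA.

V_SG = V_DD − V_G = 3.35 − 0.86 = 2.49 V, so V_ov = 2.49 − 0.86 = 1.63 V.
k_p = μ_pC_ox · (W/L) = 6.784 mA/V².
Assume saturation: I_D = ½ k_p V_ov² = 0.5 × 6.784 × 1.63² = 9.01 mA, giving V_SD = V_DD − I_D R_D = 3.35 − 9.01 × 0.118 = 2.29 V.
V_SD = 2.29 V ≥ V_ov = 1.63 V, confirming saturation.

I_D = 9.01 mA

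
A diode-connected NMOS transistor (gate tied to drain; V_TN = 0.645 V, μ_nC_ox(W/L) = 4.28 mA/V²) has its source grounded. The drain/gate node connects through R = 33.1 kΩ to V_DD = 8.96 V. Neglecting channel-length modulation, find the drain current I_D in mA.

With gate tied to drain, V_GS = V_DS ≥ V_GS − V_TN, so the device is in saturation.
KCL at the drain: ½ k_n (V_GS − V_TN)² = (V_DD − V_GS)/R.
Let x = V_GS − 0.645. Then 70.8 x² + x − 8.315 = 0, giving x = 0.336 V (positive root), so V_GS = 0.981 V.
I_D = (V_DD − V_GS)/R = (8.96 − 0.981) / 33.1 = 0.241 mA.

I_D = 0.241 mA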